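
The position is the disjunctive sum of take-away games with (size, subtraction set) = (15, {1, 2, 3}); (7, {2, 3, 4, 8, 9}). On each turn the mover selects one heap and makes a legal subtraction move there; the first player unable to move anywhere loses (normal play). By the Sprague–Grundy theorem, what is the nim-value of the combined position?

3

Heap A, S = {1, 2, 3}:
n :  0  1  2  3  4  5  6  7  8  9 10 11 12 13 14 15
G :  0  1  2  3  0  1  2  3  0  1  2  3  0  1  2  3
G_A(15) = 3.
Heap B, S = {2, 3, 4, 8, 9}:
G(0) = 0
G(1) = mex{} = 0
G(2) = mex{0} = 1
G(3) = mex{0,0} = 1
G(4) = mex{1,0,0} = 2
G(5) = mex{1,1,0} = 2
G(6) = mex{2,1,1} = 0
G(7) = mex{2,2,1} = 0
G_B(7) = 0.
Combined Grundy value = 3 ⊕ 0 = 3.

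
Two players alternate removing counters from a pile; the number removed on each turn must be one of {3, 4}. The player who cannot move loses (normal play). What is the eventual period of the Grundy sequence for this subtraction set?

G(0) = 0
G(1) = mex{} = 0
G(2) = mex{} = 0
G(3) = mex{0} = 1
G(4) = mex{0,0} = 1
G(5) = mex{0,0} = 1
G(6) = mex{1,0} = 2
G(7) = mex{1,1} = 0
G(8) = mex{1,1} = 0
G(9) = mex{2,1} = 0
G(10) = mex{0,2} = 1
G(11) = mex{0,0} = 1
G(12) = mex{0,0} = 1
G(13) = mex{1,0} = 2
G(14) = mex{1,1} = 0
G(15) = mex{1,1} = 0
G(n+7) = G(n) holds for n = 0,…,3 (a full window of length max(S) = 4), so the sequence is purely periodic with period 7.

7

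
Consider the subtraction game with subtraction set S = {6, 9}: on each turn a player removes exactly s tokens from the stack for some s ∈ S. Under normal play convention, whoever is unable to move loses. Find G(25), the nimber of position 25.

G(0) = 0
G(1) = mex{} = 0
G(2) = mex{} = 0
G(3) = mex{} = 0
G(4) = mex{} = 0
G(5) = mex{} = 0
G(6) = mex{0} = 1
G(7) = mex{0} = 1
G(8) = mex{0} = 1
G(9) = mex{0,0} = 1
G(10) = mex{0,0} = 1
G(11) = mex{0,0} = 1
G(12) = mex{1,0} = 2
G(13) = mex{1,0} = 2
G(14) = mex{1,0} = 2
G(15) = mex{1,1} = 0
G(16) = mex{1,1} = 0
G(17) = mex{1,1} = 0
G(18) = mex{2,1} = 0
G(19) = mex{2,1} = 0
G(20) = mex{2,1} = 0
G(21) = mex{0,2} = 1
G(22) = mex{0,2} = 1
G(23) = mex{0,2} = 1
G(24) = mex{0,0} = 1
G(25) = mex{0,0} = 1

1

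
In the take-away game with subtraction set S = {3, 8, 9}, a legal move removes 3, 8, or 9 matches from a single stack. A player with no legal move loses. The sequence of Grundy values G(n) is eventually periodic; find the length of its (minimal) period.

G(0) = 0
G(1) = mex{} = 0
G(2) = mex{} = 0
G(3) = mex{0} = 1
G(4) = mex{0} = 1
G(5) = mex{0} = 1
G(6) = mex{1} = 0
G(7) = mex{1} = 0
G(8) = mex{1,0} = 2
G(9) = mex{0,0,0} = 1
G(10) = mex{0,0,0} = 1
G(11) = mex{2,1,0} = 3
G(12) = mex{1,1,1} = 0
G(13) = mex{1,1,1} = 0
G(14) = mex{3,0,1} = 2
G(15) = mex{0,0,0} = 1
G(16) = mex{0,2,0} = 1
G(17) = mex{2,1,2} = 0
G(18) = mex{1,1,1} = 0
G(19) = mex{1,3,1} = 0
G(20) = mex{0,0,3} = 1
G(21) = mex{0,0,0} = 1
G(22) = mex{0,2,0} = 1
G(23) = mex{1,1,2} = 0
G(24) = mex{1,1,1} = 0
G(25) = mex{1,0,1} = 2
G(26) = mex{0,0,0} = 1
G(27) = mex{0,0,0} = 1
G(28) = mex{2,1,0} = 3
G(29) = mex{1,1,1} = 0
G(30) = mex{1,1,1} = 0
G(31) = mex{3,0,1} = 2
G(32) = mex{0,0,0} = 1
G(33) = mex{0,2,0} = 1
G(34) = mex{2,1,2} = 0
G(35) = mex{1,1,1} = 0
G(n+17) = G(n) holds for n = 0,…,8 (a full window of length max(S) = 9), so the sequence is purely periodic with period 17.

17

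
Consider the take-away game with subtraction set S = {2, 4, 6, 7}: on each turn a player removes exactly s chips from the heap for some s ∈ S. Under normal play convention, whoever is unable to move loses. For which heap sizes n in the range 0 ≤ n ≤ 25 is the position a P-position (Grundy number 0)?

G(0) = 0
G(1) = mex{} = 0
G(2) = mex{0} = 1
G(3) = mex{0} = 1
G(4) = mex{1,0} = 2
G(5) = mex{1,0} = 2
G(6) = mex{2,1,0} = 3
G(7) = mex{2,1,0,0} = 3
G(8) = mex{3,2,1,0} = 4
G(9) = mex{3,2,1,1} = 0
G(10) = mex{4,3,2,1} = 0
G(11) = mex{0,3,2,2} = 1
G(12) = mex{0,4,3,2} = 1
G(13) = mex{1,0,3,3} = 2
G(14) = mex{1,0,4,3} = 2
G(15) = mex{2,1,0,4} = 3
G(16) = mex{2,1,0,0} = 3
G(17) = mex{3,2,1,0} = 4
G(18) = mex{3,2,1,1} = 0
G(19) = mex{4,3,2,1} = 0
G(20) = mex{0,3,2,2} = 1
G(21) = mex{0,4,3,2} = 1
G(22) = mex{1,0,3,3} = 2
G(23) = mex{1,0,4,3} = 2
G(24) = mex{2,1,0,4} = 3
G(25) = mex{2,1,0,0} = 3
P-positions are exactly the n with G(n) = 0.

0, 1, 9, 10, 18, 19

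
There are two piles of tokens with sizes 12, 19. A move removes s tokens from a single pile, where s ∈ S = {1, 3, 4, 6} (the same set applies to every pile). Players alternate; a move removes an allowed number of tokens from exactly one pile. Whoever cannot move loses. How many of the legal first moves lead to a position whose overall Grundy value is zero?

0

All piles use S = {1, 3, 4, 6}:
G(0) = 0
G(1) = mex{0} = 1
G(2) = mex{1} = 0
G(3) = mex{0,0} = 1
G(4) = mex{1,1,0} = 2
G(5) = mex{2,0,1} = 3
G(6) = mex{3,1,0,0} = 2
G(7) = mex{2,2,1,1} = 0
G(8) = mex{0,3,2,0} = 1
G(9) = mex{1,2,3,1} = 0
G(10) = mex{0,0,2,2} = 1
G(11) = mex{1,1,0,3} = 2
G(12) = mex{2,0,1,2} = 3
G(13) = mex{3,1,0,0} = 2
G(14) = mex{2,2,1,1} = 0
G(15) = mex{0,3,2,0} = 1
G(16) = mex{1,2,3,1} = 0
G(17) = mex{0,0,2,2} = 1
G(18) = mex{1,1,0,3} = 2
G(19) = mex{2,0,1,2} = 3
Pile A: G(12) = 3.
Pile B: G(19) = 3.
Combined Grundy value = 3 ⊕ 3 = 0.
A winning move leaves total XOR = 0, i.e. changes one component's Grundy value g to g ⊕ X where X is the current total.
Pile A: target g' = 3⊕0 = 3, but every legal move changes the Grundy value (mex property), so 0 moves.
Pile B: target g' = 3⊕0 = 3, but every legal move changes the Grundy value (mex property), so 0 moves.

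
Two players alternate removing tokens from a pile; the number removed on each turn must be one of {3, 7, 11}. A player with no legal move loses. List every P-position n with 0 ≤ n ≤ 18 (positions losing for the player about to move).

0, 1, 2, 6, 10, 14, 15, 16

G(0) = 0
G(1) = mex{} = 0
G(2) = mex{} = 0
G(3) = mex{0} = 1
G(4) = mex{0} = 1
G(5) = mex{0} = 1
G(6) = mex{1} = 0
G(7) = mex{1,0} = 2
G(8) = mex{1,0} = 2
G(9) = mex{0,0} = 1
G(10) = mex{2,1} = 0
G(11) = mex{2,1,0} = 3
G(12) = mex{1,1,0} = 2
G(13) = mex{0,0,0} = 1
G(14) = mex{3,2,1} = 0
G(15) = mex{2,2,1} = 0
G(16) = mex{1,1,1} = 0
G(17) = mex{0,0,0} = 1
G(18) = mex{0,3,2} = 1
P-positions are exactly the n with G(n) = 0.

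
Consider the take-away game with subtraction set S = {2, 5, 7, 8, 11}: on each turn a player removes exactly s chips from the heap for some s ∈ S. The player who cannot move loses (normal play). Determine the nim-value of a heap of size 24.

5

G(0) = 0
G(1) = mex{} = 0
G(2) = mex{0} = 1
G(3) = mex{0} = 1
G(4) = mex{1} = 0
G(5) = mex{1,0} = 2
G(6) = mex{0,0} = 1
G(7) = mex{2,1,0} = 3
G(8) = mex{1,1,0,0} = 2
G(9) = mex{3,0,1,0} = 2
G(10) = mex{2,2,1,1} = 0
G(11) = mex{2,1,0,1,0} = 3
G(12) = mex{0,3,2,0,0} = 1
G(13) = mex{3,2,1,2,1} = 0
G(14) = mex{1,2,3,1,1} = 0
G(15) = mex{0,0,2,3,0} = 1
G(16) = mex{0,3,2,2,2} = 1
G(17) = mex{1,1,0,2,1} = 3
G(18) = mex{1,0,3,0,3} = 2
G(19) = mex{3,0,1,3,2} = 4
G(20) = mex{2,1,0,1,2} = 3
G(21) = mex{4,1,0,0,0} = 2
G(22) = mex{3,3,1,0,3} = 2
G(23) = mex{2,2,1,1,1} = 0
G(24) = mex{2,4,3,1,0} = 5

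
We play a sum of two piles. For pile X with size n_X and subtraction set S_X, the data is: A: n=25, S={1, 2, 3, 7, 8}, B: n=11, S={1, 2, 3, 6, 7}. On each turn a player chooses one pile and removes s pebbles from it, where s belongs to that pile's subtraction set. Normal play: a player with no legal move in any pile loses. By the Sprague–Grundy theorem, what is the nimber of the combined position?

Pile A, S = {1, 2, 3, 7, 8}:
G(0) = 0
G(1) = mex{0} = 1
G(2) = mex{1,0} = 2
G(3) = mex{2,1,0} = 3
G(4) = mex{3,2,1} = 0
G(5) = mex{0,3,2} = 1
G(6) = mex{1,0,3} = 2
G(7) = mex{2,1,0,0} = 3
G(8) = mex{3,2,1,1,0} = 4
G(9) = mex{4,3,2,2,1} = 0
G(10) = mex{0,4,3,3,2} = 1
G(11) = mex{1,0,4,0,3} = 2
G(12) = mex{2,1,0,1,0} = 3
G(13) = mex{3,2,1,2,1} = 0
G(14) = mex{0,3,2,3,2} = 1
G(15) = mex{1,0,3,4,3} = 2
G(16) = mex{2,1,0,0,4} = 3
G(17) = mex{3,2,1,1,0} = 4
G(18) = mex{4,3,2,2,1} = 0
G(19) = mex{0,4,3,3,2} = 1
G(20) = mex{1,0,4,0,3} = 2
G(21) = mex{2,1,0,1,0} = 3
G(22) = mex{3,2,1,2,1} = 0
G(23) = mex{0,3,2,3,2} = 1
G(24) = mex{1,0,3,4,3} = 2
G(25) = mex{2,1,0,0,4} = 3
G_A(25) = 3.
Pile B, S = {1, 2, 3, 6, 7}:
n :  0  1  2  3  4  5  6  7  8  9 10 11
G :  0  1  2  3  0  1  2  3  0  1  2  3
G_B(11) = 3.
Combined Grundy value = 3 ⊕ 3 = 0.

0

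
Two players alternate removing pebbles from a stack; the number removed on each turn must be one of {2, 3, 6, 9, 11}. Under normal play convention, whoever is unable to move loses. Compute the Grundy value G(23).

G(0) = 0
G(1) = mex{} = 0
G(2) = mex{0} = 1
G(3) = mex{0,0} = 1
G(4) = mex{1,0} = 2
G(5) = mex{1,1} = 0
G(6) = mex{2,1,0} = 3
G(7) = mex{0,2,0} = 1
G(8) = mex{3,0,1} = 2
G(9) = mex{1,3,1,0} = 2
G(10) = mex{2,1,2,0} = 3
G(11) = mex{2,2,0,1,0} = 3
G(12) = mex{3,2,3,1,0} = 4
G(13) = mex{3,3,1,2,1} = 0
G(14) = mex{4,3,2,0,1} = 5
G(15) = mex{0,4,2,3,2} = 1
G(16) = mex{5,0,3,1,0} = 2
G(17) = mex{1,5,3,2,3} = 0
G(18) = mex{2,1,4,2,1} = 0
G(19) = mex{0,2,0,3,2} = 1
G(20) = mex{0,0,5,3,2} = 1
G(21) = mex{1,0,1,4,3} = 2
G(22) = mex{1,1,2,0,3} = 4
G(23) = mex{2,1,0,5,4} = 3

3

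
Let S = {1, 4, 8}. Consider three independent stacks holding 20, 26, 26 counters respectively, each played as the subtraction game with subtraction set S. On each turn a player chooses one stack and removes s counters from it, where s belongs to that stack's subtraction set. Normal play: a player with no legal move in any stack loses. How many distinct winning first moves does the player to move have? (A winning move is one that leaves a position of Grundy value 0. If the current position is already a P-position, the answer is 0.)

6

All stacks use S = {1, 4, 8}:
n :  0  1  2  3  4  5  6  7  8  9 10 11 12 13 14 15 16 17 18 19 20 21 22 23 24 25 26
G :  0  1  0  1  2  0  1  0  1  2  3  2  0  1  0  1  2  0  1  0  1  2  3  2  0  1  0
Stack A: G(20) = 1.
Stack B: G(26) = 0.
Stack C: G(26) = 0.
Combined Grundy value = 1 ⊕ 0 ⊕ 0 = 1.
A winning move leaves total XOR = 0, i.e. changes one component's Grundy value g to g ⊕ X where X is the current total.
Stack A: need g' = 1⊕1 = 0. Options: 20−1→G=0, 20−4→G=2, 20−8→G=0. Hits: 2.
Stack B: need g' = 0⊕1 = 1. Options: 26−1→G=1, 26−4→G=3, 26−8→G=1. Hits: 2.
Stack C: need g' = 0⊕1 = 1. Options: 26−1→G=1, 26−4→G=3, 26−8→G=1. Hits: 2.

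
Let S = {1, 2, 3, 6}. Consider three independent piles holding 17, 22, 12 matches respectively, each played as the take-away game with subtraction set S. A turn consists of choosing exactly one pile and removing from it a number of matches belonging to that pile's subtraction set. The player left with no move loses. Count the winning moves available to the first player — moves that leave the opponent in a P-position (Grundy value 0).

All piles use S = {1, 2, 3, 6}:
G(0) = 0
G(1) = mex{0} = 1
G(2) = mex{1,0} = 2
G(3) = mex{2,1,0} = 3
G(4) = mex{3,2,1} = 0
G(5) = mex{0,3,2} = 1
G(6) = mex{1,0,3,0} = 2
G(7) = mex{2,1,0,1} = 3
G(8) = mex{3,2,1,2} = 0
G(9) = mex{0,3,2,3} = 1
G(10) = mex{1,0,3,0} = 2
G(11) = mex{2,1,0,1} = 3
G(12) = mex{3,2,1,2} = 0
G(13) = mex{0,3,2,3} = 1
G(14) = mex{1,0,3,0} = 2
G(15) = mex{2,1,0,1} = 3
G(16) = mex{3,2,1,2} = 0
G(17) = mex{0,3,2,3} = 1
G(18) = mex{1,0,3,0} = 2
G(19) = mex{2,1,0,1} = 3
G(20) = mex{3,2,1,2} = 0
G(21) = mex{0,3,2,3} = 1
G(22) = mex{1,0,3,0} = 2
Pile A: G(17) = 1.
Pile B: G(22) = 2.
Pile C: G(12) = 0.
Combined Grundy value = 1 ⊕ 2 ⊕ 0 = 3.
A winning move leaves total XOR = 0, i.e. changes one component's Grundy value g to g ⊕ X where X is the current total.
Pile A: need g' = 1⊕3 = 2. Options: 17−1→G=0, 17−2→G=3, 17−3→G=2, 17−6→G=3. Hits: 1.
Pile B: need g' = 2⊕3 = 1. Options: 22−1→G=1, 22−2→G=0, 22−3→G=3, 22−6→G=0. Hits: 1.
Pile C: need g' = 0⊕3 = 3. Options: 12−1→G=3, 12−2→G=2, 12−3→G=1, 12−6→G=2. Hits: 1.

3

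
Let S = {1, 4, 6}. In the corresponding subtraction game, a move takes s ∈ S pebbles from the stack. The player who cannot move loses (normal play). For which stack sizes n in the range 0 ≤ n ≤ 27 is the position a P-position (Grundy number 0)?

G(0) = 0
G(1) = mex{0} = 1
G(2) = mex{1} = 0
G(3) = mex{0} = 1
G(4) = mex{1,0} = 2
G(5) = mex{2,1} = 0
G(6) = mex{0,0,0} = 1
G(7) = mex{1,1,1} = 0
G(8) = mex{0,2,0} = 1
G(9) = mex{1,0,1} = 2
G(10) = mex{2,1,2} = 0
G(11) = mex{0,0,0} = 1
G(12) = mex{1,1,1} = 0
G(13) = mex{0,2,0} = 1
G(14) = mex{1,0,1} = 2
G(15) = mex{2,1,2} = 0
G(16) = mex{0,0,0} = 1
G(17) = mex{1,1,1} = 0
G(18) = mex{0,2,0} = 1
G(19) = mex{1,0,1} = 2
G(20) = mex{2,1,2} = 0
G(21) = mex{0,0,0} = 1
G(22) = mex{1,1,1} = 0
G(23) = mex{0,2,0} = 1
G(24) = mex{1,0,1} = 2
G(25) = mex{2,1,2} = 0
G(26) = mex{0,0,0} = 1
G(27) = mex{1,1,1} = 0
P-positions are exactly the n with G(n) = 0.

0, 2, 5, 7, 10, 12, 15, 17, 20, 22, 25, 27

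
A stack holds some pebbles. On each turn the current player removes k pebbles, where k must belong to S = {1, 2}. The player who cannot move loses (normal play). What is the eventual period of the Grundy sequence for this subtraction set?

n :  0  1  2  3  4  5  6  7  8  9 10 11 12 13 14
G :  0  1  2  0  1  2  0  1  2  0  1  2  0  1  2
G(n+3) = G(n) holds for n = 0,…,1 (a full window of length max(S) = 2), so the sequence is purely periodic with period 3.

3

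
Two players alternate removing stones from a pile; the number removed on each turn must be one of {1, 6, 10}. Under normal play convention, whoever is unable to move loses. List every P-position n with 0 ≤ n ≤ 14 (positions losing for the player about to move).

0, 2, 4, 7, 9, 11

n :  0  1  2  3  4  5  6  7  8  9 10 11 12 13 14
G :  0  1  0  1  0  1  2  0  1  0  1  0  1  2  3
P-positions are exactly the n with G(n) = 0.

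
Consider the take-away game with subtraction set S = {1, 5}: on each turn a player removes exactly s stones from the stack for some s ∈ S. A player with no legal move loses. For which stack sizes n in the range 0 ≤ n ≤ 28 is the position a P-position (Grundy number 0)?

G(0) = 0
G(1) = mex{0} = 1
G(2) = mex{1} = 0
G(3) = mex{0} = 1
G(4) = mex{1} = 0
G(5) = mex{0,0} = 1
G(6) = mex{1,1} = 0
G(7) = mex{0,0} = 1
G(8) = mex{1,1} = 0
G(9) = mex{0,0} = 1
G(10) = mex{1,1} = 0
G(11) = mex{0,0} = 1
G(12) = mex{1,1} = 0
G(13) = mex{0,0} = 1
G(14) = mex{1,1} = 0
G(15) = mex{0,0} = 1
G(16) = mex{1,1} = 0
G(17) = mex{0,0} = 1
G(18) = mex{1,1} = 0
G(19) = mex{0,0} = 1
G(20) = mex{1,1} = 0
G(21) = mex{0,0} = 1
G(22) = mex{1,1} = 0
G(23) = mex{0,0} = 1
G(24) = mex{1,1} = 0
G(25) = mex{0,0} = 1
G(26) = mex{1,1} = 0
G(27) = mex{0,0} = 1
G(28) = mex{1,1} = 0
P-positions are exactly the n with G(n) = 0.

0, 2, 4, 6, 8, 10, 12, 14, 16, 18, 20, 22, 24, 26, 28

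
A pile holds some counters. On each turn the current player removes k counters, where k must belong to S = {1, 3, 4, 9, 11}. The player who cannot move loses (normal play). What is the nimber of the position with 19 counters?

G(0) = 0
G(1) = mex{0} = 1
G(2) = mex{1} = 0
G(3) = mex{0,0} = 1
G(4) = mex{1,1,0} = 2
G(5) = mex{2,0,1} = 3
G(6) = mex{3,1,0} = 2
G(7) = mex{2,2,1} = 0
G(8) = mex{0,3,2} = 1
G(9) = mex{1,2,3,0} = 4
G(10) = mex{4,0,2,1} = 3
G(11) = mex{3,1,0,0,0} = 2
G(12) = mex{2,4,1,1,1} = 0
G(13) = mex{0,3,4,2,0} = 1
G(14) = mex{1,2,3,3,1} = 0
G(15) = mex{0,0,2,2,2} = 1
G(16) = mex{1,1,0,0,3} = 2
G(17) = mex{2,0,1,1,2} = 3
G(18) = mex{3,1,0,4,0} = 2
G(19) = mex{2,2,1,3,1} = 0

0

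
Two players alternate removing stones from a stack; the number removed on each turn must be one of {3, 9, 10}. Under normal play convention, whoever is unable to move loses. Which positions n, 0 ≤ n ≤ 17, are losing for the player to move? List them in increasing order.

0, 1, 2, 6, 7, 8, 13, 14

n :  0  1  2  3  4  5  6  7  8  9 10 11 12 13 14 15 16 17
G :  0  0  0  1  1  1  0  0  0  1  1  1  2  0  0  3  1  1
P-positions are exactly the n with G(n) = 0.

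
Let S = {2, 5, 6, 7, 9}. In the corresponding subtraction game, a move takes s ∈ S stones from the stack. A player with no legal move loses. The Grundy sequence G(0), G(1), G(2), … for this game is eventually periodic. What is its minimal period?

n :  0  1  2  3  4  5  6  7  8  9 10 11 12 13 14 15 16 17 18 19 20 21 22 23 24 25 26 27 28 29 30 31 32 33 34 35 36 37 38 39 40 41 42 43 44 45 46 47 48 49 50 51 52 53
G :  0  0  1  1  0  2  1  3  2  2  3  3  0  4  1  0  0  1  1  2  2  3  3  2  4  3  0  0  1  1  0  2  1  3  2  2  3  3  0  4  1  0  0  1  1  2  2  3  3  2  4  3  0  0
G(n+26) = G(n) holds for n = 0,…,8 (a full window of length max(S) = 9), so the sequence is purely periodic with period 26.

26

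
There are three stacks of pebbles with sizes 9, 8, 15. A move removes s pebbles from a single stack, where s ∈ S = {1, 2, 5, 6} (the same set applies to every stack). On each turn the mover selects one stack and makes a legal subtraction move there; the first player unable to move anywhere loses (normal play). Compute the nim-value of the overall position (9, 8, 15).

2

All stacks use S = {1, 2, 5, 6}:
n :  0  1  2  3  4  5  6  7  8  9 10 11 12 13 14 15
G :  0  1  2  0  1  2  3  0  1  2  0  1  2  3  0  1
Stack A: G(9) = 2.
Stack B: G(8) = 1.
Stack C: G(15) = 1.
Combined Grundy value = 2 ⊕ 1 ⊕ 1 = 2.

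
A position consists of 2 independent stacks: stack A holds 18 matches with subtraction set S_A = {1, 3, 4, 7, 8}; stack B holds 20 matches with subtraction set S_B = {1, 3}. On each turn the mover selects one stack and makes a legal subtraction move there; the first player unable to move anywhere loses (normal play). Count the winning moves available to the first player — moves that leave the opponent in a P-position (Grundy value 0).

1

Stack A, S = {1, 3, 4, 7, 8}:
n :  0  1  2  3  4  5  6  7  8  9 10 11 12 13 14 15 16 17 18
G :  0  1  0  1  2  3  2  3  4  5  4  0  1  0  1  2  3  2  3
G_A(18) = 3.
Stack B, S = {1, 3}:
G(0) = 0
G(1) = mex{0} = 1
G(2) = mex{1} = 0
G(3) = mex{0,0} = 1
G(4) = mex{1,1} = 0
G(5) = mex{0,0} = 1
G(6) = mex{1,1} = 0
G(7) = mex{0,0} = 1
G(8) = mex{1,1} = 0
G(9) = mex{0,0} = 1
G(10) = mex{1,1} = 0
G(11) = mex{0,0} = 1
G(12) = mex{1,1} = 0
G(13) = mex{0,0} = 1
G(14) = mex{1,1} = 0
G(15) = mex{0,0} = 1
G(16) = mex{1,1} = 0
G(17) = mex{0,0} = 1
G(18) = mex{1,1} = 0
G(19) = mex{0,0} = 1
G(20) = mex{1,1} = 0
G_B(20) = 0.
Combined Grundy value = 3 ⊕ 0 = 3.
A winning move leaves total XOR = 0, i.e. changes one component's Grundy value g to g ⊕ X where X is the current total.
Stack A: need g' = 3⊕3 = 0. Options: 18−1→G=2, 18−3→G=2, 18−4→G=1, 18−7→G=0, 18−8→G=4. Hits: 1.
Stack B: need g' = 0⊕3 = 3. Options: 20−1→G=1, 20−3→G=1. Hits: 0.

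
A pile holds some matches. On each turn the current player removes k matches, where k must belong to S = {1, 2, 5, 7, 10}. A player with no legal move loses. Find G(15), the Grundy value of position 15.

0

G(0) = 0
G(1) = mex{0} = 1
G(2) = mex{1,0} = 2
G(3) = mex{2,1} = 0
G(4) = mex{0,2} = 1
G(5) = mex{1,0,0} = 2
G(6) = mex{2,1,1} = 0
G(7) = mex{0,2,2,0} = 1
G(8) = mex{1,0,0,1} = 2
G(9) = mex{2,1,1,2} = 0
G(10) = mex{0,2,2,0,0} = 1
G(11) = mex{1,0,0,1,1} = 2
G(12) = mex{2,1,1,2,2} = 0
G(13) = mex{0,2,2,0,0} = 1
G(14) = mex{1,0,0,1,1} = 2
G(15) = mex{2,1,1,2,2} = 0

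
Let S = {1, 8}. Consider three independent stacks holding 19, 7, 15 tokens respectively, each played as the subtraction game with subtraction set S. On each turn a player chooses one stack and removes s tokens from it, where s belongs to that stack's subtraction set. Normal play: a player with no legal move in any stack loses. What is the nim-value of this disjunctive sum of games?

All stacks use S = {1, 8}:
n :  0  1  2  3  4  5  6  7  8  9 10 11 12 13 14 15 16 17 18 19
G :  0  1  0  1  0  1  0  1  2  0  1  0  1  0  1  0  1  2  0  1
Stack A: G(19) = 1.
Stack B: G(7) = 1.
Stack C: G(15) = 0.
Combined Grundy value = 1 ⊕ 1 ⊕ 0 = 0.

0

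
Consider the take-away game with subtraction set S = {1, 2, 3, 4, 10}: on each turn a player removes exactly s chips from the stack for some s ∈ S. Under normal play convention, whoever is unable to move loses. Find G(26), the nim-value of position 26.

n :  0  1  2  3  4  5  6  7  8  9 10 11 12 13 14 15 16 17 18 19 20 21 22 23 24 25 26
G :  0  1  2  3  4  0  1  2  3  4  5  0  1  2  3  4  0  1  2  3  4  5  0  1  2  3  4

4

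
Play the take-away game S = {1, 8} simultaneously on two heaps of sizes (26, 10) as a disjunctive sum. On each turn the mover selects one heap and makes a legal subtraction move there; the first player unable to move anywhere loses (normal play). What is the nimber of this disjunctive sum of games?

All heaps use S = {1, 8}:
G(0) = 0
G(1) = mex{0} = 1
G(2) = mex{1} = 0
G(3) = mex{0} = 1
G(4) = mex{1} = 0
G(5) = mex{0} = 1
G(6) = mex{1} = 0
G(7) = mex{0} = 1
G(8) = mex{1,0} = 2
G(9) = mex{2,1} = 0
G(10) = mex{0,0} = 1
G(11) = mex{1,1} = 0
G(12) = mex{0,0} = 1
G(13) = mex{1,1} = 0
G(14) = mex{0,0} = 1
G(15) = mex{1,1} = 0
G(16) = mex{0,2} = 1
G(17) = mex{1,0} = 2
G(18) = mex{2,1} = 0
G(19) = mex{0,0} = 1
G(20) = mex{1,1} = 0
G(21) = mex{0,0} = 1
G(22) = mex{1,1} = 0
G(23) = mex{0,0} = 1
G(24) = mex{1,1} = 0
G(25) = mex{0,2} = 1
G(26) = mex{1,0} = 2
Heap A: G(26) = 2.
Heap B: G(10) = 1.
Combined Grundy value = 2 ⊕ 1 = 3.

3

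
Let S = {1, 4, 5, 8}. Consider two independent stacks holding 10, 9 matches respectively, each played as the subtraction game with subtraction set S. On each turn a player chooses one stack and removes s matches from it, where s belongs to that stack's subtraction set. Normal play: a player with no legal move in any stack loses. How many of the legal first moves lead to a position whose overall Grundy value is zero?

3

All stacks use S = {1, 4, 5, 8}:
G(0) = 0
G(1) = mex{0} = 1
G(2) = mex{1} = 0
G(3) = mex{0} = 1
G(4) = mex{1,0} = 2
G(5) = mex{2,1,0} = 3
G(6) = mex{3,0,1} = 2
G(7) = mex{2,1,0} = 3
G(8) = mex{3,2,1,0} = 4
G(9) = mex{4,3,2,1} = 0
G(10) = mex{0,2,3,0} = 1
Stack A: G(10) = 1.
Stack B: G(9) = 0.
Combined Grundy value = 1 ⊕ 0 = 1.
A winning move leaves total XOR = 0, i.e. changes one component's Grundy value g to g ⊕ X where X is the current total.
Stack A: need g' = 1⊕1 = 0. Options: 10−1→G=0, 10−4→G=2, 10−5→G=3, 10−8→G=0. Hits: 2.
Stack B: need g' = 0⊕1 = 1. Options: 9−1→G=4, 9−4→G=3, 9−5→G=2, 9−8→G=1. Hits: 1.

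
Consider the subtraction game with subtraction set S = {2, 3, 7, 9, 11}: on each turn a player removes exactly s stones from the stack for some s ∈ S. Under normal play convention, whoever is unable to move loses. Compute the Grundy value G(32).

2

n :  0  1  2  3  4  5  6  7  8  9 10 11 12 13 14 15 16 17 18 19 20 21 22 23 24 25 26 27 28 29 30 31 32
G :  0  0  1  1  2  0  0  1  1  2  2  3  3  4  2  5  3  3  0  0  1  1  2  0  0  1  1  2  2  3  3  4  2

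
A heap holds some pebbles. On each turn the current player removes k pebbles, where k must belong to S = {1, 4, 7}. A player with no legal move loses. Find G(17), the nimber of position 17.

n :  0  1  2  3  4  5  6  7  8  9 10 11 12 13 14 15 16 17
G :  0  1  0  1  2  0  1  2  0  1  0  1  2  0  1  2  0  1

1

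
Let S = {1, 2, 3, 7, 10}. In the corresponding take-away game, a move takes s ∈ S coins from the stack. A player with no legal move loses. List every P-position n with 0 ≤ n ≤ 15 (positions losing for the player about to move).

0, 4, 8, 12

n :  0  1  2  3  4  5  6  7  8  9 10 11 12 13 14 15
G :  0  1  2  3  0  1  2  3  0  1  2  3  0  1  2  3
P-positions are exactly the n with G(n) = 0.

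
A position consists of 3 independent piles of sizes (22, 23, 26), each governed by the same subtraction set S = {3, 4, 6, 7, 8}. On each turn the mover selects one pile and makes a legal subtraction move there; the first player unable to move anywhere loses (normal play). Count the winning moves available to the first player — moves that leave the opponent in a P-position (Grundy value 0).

7

All piles use S = {3, 4, 6, 7, 8}:
n :  0  1  2  3  4  5  6  7  8  9 10 11 12 13 14 15 16 17 18 19 20 21 22 23 24 25 26
G :  0  0  0  1  1  1  2  2  2  3  3  0  0  0  1  1  1  2  2  2  3  3  0  0  0  1  1
Pile A: G(22) = 0.
Pile B: G(23) = 0.
Pile C: G(26) = 1.
Combined Grundy value = 0 ⊕ 0 ⊕ 1 = 1.
A winning move leaves total XOR = 0, i.e. changes one component's Grundy value g to g ⊕ X where X is the current total.
Pile A: need g' = 0⊕1 = 1. Options: 22−3→G=2, 22−4→G=2, 22−6→G=1, 22−7→G=1, 22−8→G=1. Hits: 3.
Pile B: need g' = 0⊕1 = 1. Options: 23−3→G=3, 23−4→G=2, 23−6→G=2, 23−7→G=1, 23−8→G=1. Hits: 2.
Pile C: need g' = 1⊕1 = 0. Options: 26−3→G=0, 26−4→G=0, 26−6→G=3, 26−7→G=2, 26−8→G=2. Hits: 2.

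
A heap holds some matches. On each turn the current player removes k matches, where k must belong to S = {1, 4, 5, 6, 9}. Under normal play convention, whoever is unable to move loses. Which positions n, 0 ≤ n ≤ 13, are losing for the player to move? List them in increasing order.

n :  0  1  2  3  4  5  6  7  8  9 10 11 12 13
G :  0  1  0  1  2  3  2  3  4  5  0  1  0  1
P-positions are exactly the n with G(n) = 0.

0, 2, 10, 12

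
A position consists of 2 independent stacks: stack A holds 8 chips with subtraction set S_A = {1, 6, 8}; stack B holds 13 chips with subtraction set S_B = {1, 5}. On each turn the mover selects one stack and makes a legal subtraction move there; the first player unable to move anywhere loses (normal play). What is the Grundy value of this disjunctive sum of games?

0

Stack A, S = {1, 6, 8}:
G(0) = 0
G(1) = mex{0} = 1
G(2) = mex{1} = 0
G(3) = mex{0} = 1
G(4) = mex{1} = 0
G(5) = mex{0} = 1
G(6) = mex{1,0} = 2
G(7) = mex{2,1} = 0
G(8) = mex{0,0,0} = 1
G_A(8) = 1.
Stack B, S = {1, 5}:
G(0) = 0
G(1) = mex{0} = 1
G(2) = mex{1} = 0
G(3) = mex{0} = 1
G(4) = mex{1} = 0
G(5) = mex{0,0} = 1
G(6) = mex{1,1} = 0
G(7) = mex{0,0} = 1
G(8) = mex{1,1} = 0
G(9) = mex{0,0} = 1
G(10) = mex{1,1} = 0
G(11) = mex{0,0} = 1
G(12) = mex{1,1} = 0
G(13) = mex{0,0} = 1
G_B(13) = 1.
Combined Grundy value = 1 ⊕ 1 = 0.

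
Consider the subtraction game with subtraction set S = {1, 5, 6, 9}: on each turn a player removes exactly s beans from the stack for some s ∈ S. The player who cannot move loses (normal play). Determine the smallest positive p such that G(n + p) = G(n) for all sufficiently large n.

n :  0  1  2  3  4  5  6  7  8  9 10 11 12 13 14 15 16 17 18 19 20 21 22 23 24 25
G :  0  1  0  1  0  1  2  3  2  3  2  3  0  1  0  1  0  1  2  3  2  3  2  3  0  1
G(n+12) = G(n) holds for n = 0,…,8 (a full window of length max(S) = 9), so the sequence is purely periodic with period 12.

12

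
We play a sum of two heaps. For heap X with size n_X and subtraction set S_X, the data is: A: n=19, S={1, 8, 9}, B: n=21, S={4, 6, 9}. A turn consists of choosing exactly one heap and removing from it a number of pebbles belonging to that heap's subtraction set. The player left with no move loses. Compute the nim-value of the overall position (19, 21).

Heap A, S = {1, 8, 9}:
n :  0  1  2  3  4  5  6  7  8  9 10 11 12 13 14 15 16 17 18 19
G :  0  1  0  1  0  1  0  1  2  3  2  3  2  3  2  3  0  1  0  1
G_A(19) = 1.
Heap B, S = {4, 6, 9}:
G(0) = 0
G(1) = mex{} = 0
G(2) = mex{} = 0
G(3) = mex{} = 0
G(4) = mex{0} = 1
G(5) = mex{0} = 1
G(6) = mex{0,0} = 1
G(7) = mex{0,0} = 1
G(8) = mex{1,0} = 2
G(9) = mex{1,0,0} = 2
G(10) = mex{1,1,0} = 2
G(11) = mex{1,1,0} = 2
G(12) = mex{2,1,0} = 3
G(13) = mex{2,1,1} = 0
G(14) = mex{2,2,1} = 0
G(15) = mex{2,2,1} = 0
G(16) = mex{3,2,1} = 0
G(17) = mex{0,2,2} = 1
G(18) = mex{0,3,2} = 1
G(19) = mex{0,0,2} = 1
G(20) = mex{0,0,2} = 1
G(21) = mex{1,0,3} = 2
G_B(21) = 2.
Combined Grundy value = 1 ⊕ 2 = 3.

3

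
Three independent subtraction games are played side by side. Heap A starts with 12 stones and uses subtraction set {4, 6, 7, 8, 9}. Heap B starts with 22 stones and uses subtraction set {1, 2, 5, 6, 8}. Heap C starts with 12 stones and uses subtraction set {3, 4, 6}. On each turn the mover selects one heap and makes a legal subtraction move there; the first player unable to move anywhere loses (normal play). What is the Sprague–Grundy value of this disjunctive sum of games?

3

Heap A, S = {4, 6, 7, 8, 9}:
G(0) = 0
G(1) = mex{} = 0
G(2) = mex{} = 0
G(3) = mex{} = 0
G(4) = mex{0} = 1
G(5) = mex{0} = 1
G(6) = mex{0,0} = 1
G(7) = mex{0,0,0} = 1
G(8) = mex{1,0,0,0} = 2
G(9) = mex{1,0,0,0,0} = 2
G(10) = mex{1,1,0,0,0} = 2
G(11) = mex{1,1,1,0,0} = 2
G(12) = mex{2,1,1,1,0} = 3
G_A(12) = 3.
Heap B, S = {1, 2, 5, 6, 8}:
n :  0  1  2  3  4  5  6  7  8  9 10 11 12 13 14 15 16 17 18 19 20 21 22
G :  0  1  2  0  1  2  3  0  1  2  0  1  2  3  0  1  2  0  1  2  3  0  1
G_B(22) = 1.
Heap C, S = {3, 4, 6}:
n :  0  1  2  3  4  5  6  7  8  9 10 11 12
G :  0  0  0  1  1  1  2  2  2  0  0  0  1
G_C(12) = 1.
Combined Grundy value = 3 ⊕ 1 ⊕ 1 = 3.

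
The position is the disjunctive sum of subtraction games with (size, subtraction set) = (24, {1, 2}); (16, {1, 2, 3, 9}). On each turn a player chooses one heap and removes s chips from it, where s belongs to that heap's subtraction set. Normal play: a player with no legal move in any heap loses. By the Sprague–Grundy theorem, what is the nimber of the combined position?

Heap A, S = {1, 2}:
G(0) = 0
G(1) = mex{0} = 1
G(2) = mex{1,0} = 2
G(3) = mex{2,1} = 0
G(4) = mex{0,2} = 1
G(5) = mex{1,0} = 2
G(6) = mex{2,1} = 0
G(7) = mex{0,2} = 1
G(8) = mex{1,0} = 2
G(9) = mex{2,1} = 0
G(10) = mex{0,2} = 1
G(11) = mex{1,0} = 2
G(12) = mex{2,1} = 0
G(13) = mex{0,2} = 1
G(14) = mex{1,0} = 2
G(15) = mex{2,1} = 0
G(16) = mex{0,2} = 1
G(17) = mex{1,0} = 2
G(18) = mex{2,1} = 0
G(19) = mex{0,2} = 1
G(20) = mex{1,0} = 2
G(21) = mex{2,1} = 0
G(22) = mex{0,2} = 1
G(23) = mex{1,0} = 2
G(24) = mex{2,1} = 0
G_A(24) = 0.
Heap B, S = {1, 2, 3, 9}:
n :  0  1  2  3  4  5  6  7  8  9 10 11 12 13 14 15 16
G :  0  1  2  3  0  1  2  3  0  1  2  3  0  1  2  3  0
G_B(16) = 0.
Combined Grundy value = 0 ⊕ 0 = 0.

0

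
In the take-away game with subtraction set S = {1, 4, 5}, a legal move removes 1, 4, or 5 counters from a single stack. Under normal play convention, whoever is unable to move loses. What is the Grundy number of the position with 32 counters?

G(0) = 0
G(1) = mex{0} = 1
G(2) = mex{1} = 0
G(3) = mex{0} = 1
G(4) = mex{1,0} = 2
G(5) = mex{2,1,0} = 3
G(6) = mex{3,0,1} = 2
G(7) = mex{2,1,0} = 3
G(8) = mex{3,2,1} = 0
G(9) = mex{0,3,2} = 1
G(10) = mex{1,2,3} = 0
G(11) = mex{0,3,2} = 1
G(12) = mex{1,0,3} = 2
G(13) = mex{2,1,0} = 3
G(14) = mex{3,0,1} = 2
G(15) = mex{2,1,0} = 3
G(16) = mex{3,2,1} = 0
G(17) = mex{0,3,2} = 1
G(18) = mex{1,2,3} = 0
G(19) = mex{0,3,2} = 1
G(20) = mex{1,0,3} = 2
G(21) = mex{2,1,0} = 3
G(22) = mex{3,0,1} = 2
G(23) = mex{2,1,0} = 3
G(24) = mex{3,2,1} = 0
G(25) = mex{0,3,2} = 1
G(26) = mex{1,2,3} = 0
G(27) = mex{0,3,2} = 1
G(28) = mex{1,0,3} = 2
G(29) = mex{2,1,0} = 3
G(30) = mex{3,0,1} = 2
G(31) = mex{2,1,0} = 3
G(32) = mex{3,2,1} = 0

0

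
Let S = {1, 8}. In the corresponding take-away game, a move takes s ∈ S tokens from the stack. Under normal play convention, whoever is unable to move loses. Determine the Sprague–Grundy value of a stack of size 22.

0

n :  0  1  2  3  4  5  6  7  8  9 10 11 12 13 14 15 16 17 18 19 20 21 22
G :  0  1  0  1  0  1  0  1  2  0  1  0  1  0  1  0  1  2  0  1  0  1  0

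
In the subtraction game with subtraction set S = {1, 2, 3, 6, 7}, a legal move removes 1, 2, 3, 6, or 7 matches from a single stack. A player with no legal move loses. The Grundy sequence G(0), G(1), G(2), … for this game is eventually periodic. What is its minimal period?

n :  0  1  2  3  4  5  6  7  8  9 10 11 12 13 14
G :  0  1  2  3  0  1  2  3  0  1  2  3  0  1  2
G(n+4) = G(n) holds for n = 0,…,6 (a full window of length max(S) = 7), so the sequence is purely periodic with period 4.

4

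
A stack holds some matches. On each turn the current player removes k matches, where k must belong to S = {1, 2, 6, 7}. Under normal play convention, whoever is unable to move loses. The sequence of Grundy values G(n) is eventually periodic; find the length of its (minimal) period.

8

G(0) = 0
G(1) = mex{0} = 1
G(2) = mex{1,0} = 2
G(3) = mex{2,1} = 0
G(4) = mex{0,2} = 1
G(5) = mex{1,0} = 2
G(6) = mex{2,1,0} = 3
G(7) = mex{3,2,1,0} = 4
G(8) = mex{4,3,2,1} = 0
G(9) = mex{0,4,0,2} = 1
G(10) = mex{1,0,1,0} = 2
G(11) = mex{2,1,2,1} = 0
G(12) = mex{0,2,3,2} = 1
G(13) = mex{1,0,4,3} = 2
G(14) = mex{2,1,0,4} = 3
G(15) = mex{3,2,1,0} = 4
G(16) = mex{4,3,2,1} = 0
G(17) = mex{0,4,0,2} = 1
G(n+8) = G(n) holds for n = 0,…,6 (a full window of length max(S) = 7), so the sequence is purely periodic with period 8.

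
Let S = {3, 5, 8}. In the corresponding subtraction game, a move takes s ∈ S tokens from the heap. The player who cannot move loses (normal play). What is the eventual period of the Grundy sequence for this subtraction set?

G(0) = 0
G(1) = mex{} = 0
G(2) = mex{} = 0
G(3) = mex{0} = 1
G(4) = mex{0} = 1
G(5) = mex{0,0} = 1
G(6) = mex{1,0} = 2
G(7) = mex{1,0} = 2
G(8) = mex{1,1,0} = 2
G(9) = mex{2,1,0} = 3
G(10) = mex{2,1,0} = 3
G(11) = mex{2,2,1} = 0
G(12) = mex{3,2,1} = 0
G(13) = mex{3,2,1} = 0
G(14) = mex{0,3,2} = 1
G(15) = mex{0,3,2} = 1
G(16) = mex{0,0,2} = 1
G(17) = mex{1,0,3} = 2
G(18) = mex{1,0,3} = 2
G(19) = mex{1,1,0} = 2
G(20) = mex{2,1,0} = 3
G(21) = mex{2,1,0} = 3
G(22) = mex{2,2,1} = 0
G(23) = mex{3,2,1} = 0
G(n+11) = G(n) holds for n = 0,…,7 (a full window of length max(S) = 8), so the sequence is purely periodic with period 11.

11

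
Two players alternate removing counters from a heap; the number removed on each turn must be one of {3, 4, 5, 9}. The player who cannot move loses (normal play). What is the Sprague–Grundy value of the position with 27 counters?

2

n :  0  1  2  3  4  5  6  7  8  9 10 11 12 13 14 15 16 17 18 19 20 21 22 23 24 25 26 27
G :  0  0  0  1  1  1  2  2  0  3  3  1  4  2  0  0  0  1  1  1  2  2  0  3  3  1  4  2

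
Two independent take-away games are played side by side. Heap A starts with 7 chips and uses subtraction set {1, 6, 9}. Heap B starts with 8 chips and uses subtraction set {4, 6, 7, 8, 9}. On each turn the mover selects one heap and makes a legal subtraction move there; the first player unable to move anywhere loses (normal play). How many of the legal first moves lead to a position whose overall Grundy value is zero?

Heap A, S = {1, 6, 9}:
n : 0 1 2 3 4 5 6 7
G : 0 1 0 1 0 1 2 0
G_A(7) = 0.
Heap B, S = {4, 6, 7, 8, 9}:
G(0) = 0
G(1) = mex{} = 0
G(2) = mex{} = 0
G(3) = mex{} = 0
G(4) = mex{0} = 1
G(5) = mex{0} = 1
G(6) = mex{0,0} = 1
G(7) = mex{0,0,0} = 1
G(8) = mex{1,0,0,0} = 2
G_B(8) = 2.
Combined Grundy value = 0 ⊕ 2 = 2.
A winning move leaves total XOR = 0, i.e. changes one component's Grundy value g to g ⊕ X where X is the current total.
Heap A: need g' = 0⊕2 = 2. Options: 7−1→G=2, 7−6→G=1. Hits: 1.
Heap B: need g' = 2⊕2 = 0. Options: 8−4→G=1, 8−6→G=0, 8−7→G=0, 8−8→G=0. Hits: 3.

4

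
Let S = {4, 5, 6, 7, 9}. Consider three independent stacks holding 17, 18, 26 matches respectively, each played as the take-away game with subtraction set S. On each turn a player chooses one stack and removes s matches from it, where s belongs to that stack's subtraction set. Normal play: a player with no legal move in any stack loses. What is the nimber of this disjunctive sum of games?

All stacks use S = {4, 5, 6, 7, 9}:
n :  0  1  2  3  4  5  6  7  8  9 10 11 12 13 14 15 16 17 18 19 20 21 22 23 24 25 26
G :  0  0  0  0  1  1  1  1  2  2  2  2  3  0  0  0  0  1  1  1  1  2  2  2  2  3  0
Stack A: G(17) = 1.
Stack B: G(18) = 1.
Stack C: G(26) = 0.
Combined Grundy value = 1 ⊕ 1 ⊕ 0 = 0.

0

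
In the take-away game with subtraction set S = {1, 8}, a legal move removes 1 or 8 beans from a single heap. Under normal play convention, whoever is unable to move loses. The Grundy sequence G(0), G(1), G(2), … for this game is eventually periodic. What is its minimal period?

9

n :  0  1  2  3  4  5  6  7  8  9 10 11 12 13 14 15 16 17 18 19
G :  0  1  0  1  0  1  0  1  2  0  1  0  1  0  1  0  1  2  0  1
G(n+9) = G(n) holds for n = 0,…,7 (a full window of length max(S) = 8), so the sequence is purely periodic with period 9.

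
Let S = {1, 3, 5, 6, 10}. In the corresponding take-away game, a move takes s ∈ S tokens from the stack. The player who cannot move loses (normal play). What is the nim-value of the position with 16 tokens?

G(0) = 0
G(1) = mex{0} = 1
G(2) = mex{1} = 0
G(3) = mex{0,0} = 1
G(4) = mex{1,1} = 0
G(5) = mex{0,0,0} = 1
G(6) = mex{1,1,1,0} = 2
G(7) = mex{2,0,0,1} = 3
G(8) = mex{3,1,1,0} = 2
G(9) = mex{2,2,0,1} = 3
G(10) = mex{3,3,1,0,0} = 2
G(11) = mex{2,2,2,1,1} = 0
G(12) = mex{0,3,3,2,0} = 1
G(13) = mex{1,2,2,3,1} = 0
G(14) = mex{0,0,3,2,0} = 1
G(15) = mex{1,1,2,3,1} = 0
G(16) = mex{0,0,0,2,2} = 1

1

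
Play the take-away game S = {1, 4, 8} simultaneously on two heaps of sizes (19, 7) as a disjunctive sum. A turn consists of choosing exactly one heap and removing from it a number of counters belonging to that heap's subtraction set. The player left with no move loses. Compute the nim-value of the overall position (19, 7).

0

All heaps use S = {1, 4, 8}:
n :  0  1  2  3  4  5  6  7  8  9 10 11 12 13 14 15 16 17 18 19
G :  0  1  0  1  2  0  1  0  1  2  3  2  0  1  0  1  2  0  1  0
Heap A: G(19) = 0.
Heap B: G(7) = 0.
Combined Grundy value = 0 ⊕ 0 = 0.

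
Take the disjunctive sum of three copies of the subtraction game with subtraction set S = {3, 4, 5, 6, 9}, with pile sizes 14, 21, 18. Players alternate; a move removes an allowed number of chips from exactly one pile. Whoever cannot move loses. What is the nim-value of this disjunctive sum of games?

1

All piles use S = {3, 4, 5, 6, 9}:
n :  0  1  2  3  4  5  6  7  8  9 10 11 12 13 14 15 16 17 18 19 20 21
G :  0  0  0  1  1  1  2  2  2  3  3  3  0  0  0  1  1  1  2  2  2  3
Pile A: G(14) = 0.
Pile B: G(21) = 3.
Pile C: G(18) = 2.
Combined Grundy value = 0 ⊕ 3 ⊕ 2 = 1.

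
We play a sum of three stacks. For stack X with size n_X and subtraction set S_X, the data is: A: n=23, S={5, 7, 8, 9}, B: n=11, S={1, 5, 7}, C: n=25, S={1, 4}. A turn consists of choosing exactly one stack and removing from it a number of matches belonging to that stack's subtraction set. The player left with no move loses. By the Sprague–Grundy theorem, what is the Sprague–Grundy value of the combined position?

Stack A, S = {5, 7, 8, 9}:
G(0) = 0
G(1) = mex{} = 0
G(2) = mex{} = 0
G(3) = mex{} = 0
G(4) = mex{} = 0
G(5) = mex{0} = 1
G(6) = mex{0} = 1
G(7) = mex{0,0} = 1
G(8) = mex{0,0,0} = 1
G(9) = mex{0,0,0,0} = 1
G(10) = mex{1,0,0,0} = 2
G(11) = mex{1,0,0,0} = 2
G(12) = mex{1,1,0,0} = 2
G(13) = mex{1,1,1,0} = 2
G(14) = mex{1,1,1,1} = 0
G(15) = mex{2,1,1,1} = 0
G(16) = mex{2,1,1,1} = 0
G(17) = mex{2,2,1,1} = 0
G(18) = mex{2,2,2,1} = 0
G(19) = mex{0,2,2,2} = 1
G(20) = mex{0,2,2,2} = 1
G(21) = mex{0,0,2,2} = 1
G(22) = mex{0,0,0,2} = 1
G(23) = mex{0,0,0,0} = 1
G_A(23) = 1.
Stack B, S = {1, 5, 7}:
G(0) = 0
G(1) = mex{0} = 1
G(2) = mex{1} = 0
G(3) = mex{0} = 1
G(4) = mex{1} = 0
G(5) = mex{0,0} = 1
G(6) = mex{1,1} = 0
G(7) = mex{0,0,0} = 1
G(8) = mex{1,1,1} = 0
G(9) = mex{0,0,0} = 1
G(10) = mex{1,1,1} = 0
G(11) = mex{0,0,0} = 1
G_B(11) = 1.
Stack C, S = {1, 4}:
G(0) = 0
G(1) = mex{0} = 1
G(2) = mex{1} = 0
G(3) = mex{0} = 1
G(4) = mex{1,0} = 2
G(5) = mex{2,1} = 0
G(6) = mex{0,0} = 1
G(7) = mex{1,1} = 0
G(8) = mex{0,2} = 1
G(9) = mex{1,0} = 2
G(10) = mex{2,1} = 0
G(11) = mex{0,0} = 1
G(12) = mex{1,1} = 0
G(13) = mex{0,2} = 1
G(14) = mex{1,0} = 2
G(15) = mex{2,1} = 0
G(16) = mex{0,0} = 1
G(17) = mex{1,1} = 0
G(18) = mex{0,2} = 1
G(19) = mex{1,0} = 2
G(20) = mex{2,1} = 0
G(21) = mex{0,0} = 1
G(22) = mex{1,1} = 0
G(23) = mex{0,2} = 1
G(24) = mex{1,0} = 2
G(25) = mex{2,1} = 0
G_C(25) = 0.
Combined Grundy value = 1 ⊕ 1 ⊕ 0 = 0.

0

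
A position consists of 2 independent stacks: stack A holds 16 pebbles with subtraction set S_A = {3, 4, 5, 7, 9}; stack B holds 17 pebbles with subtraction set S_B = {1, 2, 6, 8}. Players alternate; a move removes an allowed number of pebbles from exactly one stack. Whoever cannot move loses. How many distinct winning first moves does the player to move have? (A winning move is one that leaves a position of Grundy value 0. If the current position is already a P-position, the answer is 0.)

Stack A, S = {3, 4, 5, 7, 9}:
G(0) = 0
G(1) = mex{} = 0
G(2) = mex{} = 0
G(3) = mex{0} = 1
G(4) = mex{0,0} = 1
G(5) = mex{0,0,0} = 1
G(6) = mex{1,0,0} = 2
G(7) = mex{1,1,0,0} = 2
G(8) = mex{1,1,1,0} = 2
G(9) = mex{2,1,1,0,0} = 3
G(10) = mex{2,2,1,1,0} = 3
G(11) = mex{2,2,2,1,0} = 3
G(12) = mex{3,2,2,1,1} = 0
G(13) = mex{3,3,2,2,1} = 0
G(14) = mex{3,3,3,2,1} = 0
G(15) = mex{0,3,3,2,2} = 1
G(16) = mex{0,0,3,3,2} = 1
G_A(16) = 1.
Stack B, S = {1, 2, 6, 8}:
n :  0  1  2  3  4  5  6  7  8  9 10 11 12 13 14 15 16 17
G :  0  1  2  0  1  2  3  0  1  2  0  1  2  3  0  1  2  0
G_B(17) = 0.
Combined Grundy value = 1 ⊕ 0 = 1.
A winning move leaves total XOR = 0, i.e. changes one component's Grundy value g to g ⊕ X where X is the current total.
Stack A: need g' = 1⊕1 = 0. Options: 16−3→G=0, 16−4→G=0, 16−5→G=3, 16−7→G=3, 16−9→G=2. Hits: 2.
Stack B: need g' = 0⊕1 = 1. Options: 17−1→G=2, 17−2→G=1, 17−6→G=1, 17−8→G=2. Hits: 2.

4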